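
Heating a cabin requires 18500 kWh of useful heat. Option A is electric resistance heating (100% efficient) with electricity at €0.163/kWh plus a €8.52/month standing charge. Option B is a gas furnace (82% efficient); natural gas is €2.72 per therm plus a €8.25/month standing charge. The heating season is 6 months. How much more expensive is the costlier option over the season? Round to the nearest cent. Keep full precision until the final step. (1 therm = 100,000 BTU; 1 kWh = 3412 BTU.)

€923.32

Heat load = 18500 kWh × 3412 = 63,122,000 BTU
Gas: input = 63,122,000 / 0.82 = 76,978,049 BTU = 769.8 therm → 769.8 × €2.72 = €2,093.80; + 6 × €8.25 standing = €2,143.30
Electric: 63,122,000 BTU / 3412 = 18,500 kWh → × €0.163 = €3,015.50; + 6 × €8.52 standing = €3,066.62
Difference = |€2,143.30 − €3,066.62| = €923.32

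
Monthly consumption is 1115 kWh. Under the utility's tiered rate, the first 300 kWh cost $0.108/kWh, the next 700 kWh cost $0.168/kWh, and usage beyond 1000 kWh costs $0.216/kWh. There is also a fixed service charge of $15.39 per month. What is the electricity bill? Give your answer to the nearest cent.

First 300 kWh × $0.108 = $32.40
Next 700 kWh × $0.168 = $117.60
Remaining 115 kWh × $0.216 = $24.84
Energy charge = $174.84; + service $15.39 = $190.23

$190.23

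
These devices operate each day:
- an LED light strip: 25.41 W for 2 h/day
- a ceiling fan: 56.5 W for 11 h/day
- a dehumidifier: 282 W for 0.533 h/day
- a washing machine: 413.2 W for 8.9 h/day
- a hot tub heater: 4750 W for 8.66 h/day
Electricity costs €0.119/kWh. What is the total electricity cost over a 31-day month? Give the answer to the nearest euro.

LED light strip: 25.41 W × 2 h × 31 d = 1,575 Wh = 1.575 kWh
ceiling fan: 56.5 W × 11 h × 31 d = 19,266 Wh = 19.27 kWh
dehumidifier: 282 W × 0.533 h × 31 d = 4,659 Wh = 4.659 kWh
washing machine: 413.2 W × 8.9 h × 31 d = 114,002 Wh = 114 kWh
hot tub heater: 4750 W × 8.66 h × 31 d = 1,275,185 Wh = 1,275 kWh
Total energy = 1.575 + 19.27 + 4.659 + 114 + 1,275 = 1,415 kWh
Cost = 1,415 kWh × €0.119 = €168.35 ≈ €168

€168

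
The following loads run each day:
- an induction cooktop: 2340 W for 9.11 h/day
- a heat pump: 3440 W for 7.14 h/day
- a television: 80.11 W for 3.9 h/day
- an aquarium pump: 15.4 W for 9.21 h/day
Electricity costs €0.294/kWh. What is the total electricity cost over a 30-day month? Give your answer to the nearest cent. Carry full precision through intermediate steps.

€408.66

induction cooktop: 2340 W × 9.11 h × 30 d = 639,522 Wh = 639.5 kWh
heat pump: 3440 W × 7.14 h × 30 d = 736,848 Wh = 736.8 kWh
television: 80.11 W × 3.9 h × 30 d = 9,373 Wh = 9.373 kWh
aquarium pump: 15.4 W × 9.21 h × 30 d = 4,255 Wh = 4.255 kWh
Total energy = 639.5 + 736.8 + 9.373 + 4.255 = 1,390 kWh
Cost = 1,390 kWh × €0.294 = €408.66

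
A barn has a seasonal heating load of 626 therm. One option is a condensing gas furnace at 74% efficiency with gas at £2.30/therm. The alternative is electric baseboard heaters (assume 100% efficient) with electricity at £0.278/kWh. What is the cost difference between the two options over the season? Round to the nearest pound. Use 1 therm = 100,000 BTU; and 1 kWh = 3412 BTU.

£3155

Heat load = 626 therm × 100,000 = 62,600,000 BTU
Gas: input = 62,600,000 / 0.74 = 84,594,595 BTU = 845.9 therm → 845.9 × £2.30 = £1,945.68
Electric: 62,600,000 BTU / 3412 = 18,350 kWh → × £0.278 = £5,100.47
Difference = |£1,945.68 − £5,100.47| = £3,154.79 ≈ £3155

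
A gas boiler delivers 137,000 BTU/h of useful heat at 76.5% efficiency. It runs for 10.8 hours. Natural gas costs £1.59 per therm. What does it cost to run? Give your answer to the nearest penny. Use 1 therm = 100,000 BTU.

Heat delivered = 137,000 BTU/h × 10.8 h = 1,479,600 BTU
Gas input = 1,479,600 / 0.765 = 1,934,118 BTU
= 1,934,118 / 100,000 = 19.34 therm
Cost = 19.34 × £1.59/therm = £30.75

£30.75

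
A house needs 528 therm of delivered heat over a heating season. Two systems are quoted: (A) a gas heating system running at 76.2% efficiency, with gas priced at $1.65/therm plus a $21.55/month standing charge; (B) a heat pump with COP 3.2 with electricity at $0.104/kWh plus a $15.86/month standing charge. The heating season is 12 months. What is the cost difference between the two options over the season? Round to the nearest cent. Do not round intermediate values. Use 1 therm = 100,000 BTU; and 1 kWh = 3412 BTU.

Heat load = 528 therm × 100,000 = 52,800,000 BTU
Gas: input = 52,800,000 / 0.762 = 69,291,339 BTU = 692.9 therm → 692.9 × $1.65 = $1,143.31; + 12 × $21.55 standing = $1,401.91
Heat pump: 52,800,000 BTU / 3412 = 15,470 kWh heat; / 3.2 = 4,836 kWh in → × $0.104 = $502.93; + 12 × $15.86 standing = $693.25
Difference = |$1,401.91 − $693.25| = $708.66

$708.66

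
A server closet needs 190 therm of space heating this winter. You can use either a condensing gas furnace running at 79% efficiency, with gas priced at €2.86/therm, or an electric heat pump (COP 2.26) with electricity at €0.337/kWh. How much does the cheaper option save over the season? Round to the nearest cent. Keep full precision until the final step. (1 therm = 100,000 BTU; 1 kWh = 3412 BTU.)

€142.51

Heat load = 190 therm × 100,000 = 19,000,000 BTU
Gas: input = 19,000,000 / 0.79 = 24,050,633 BTU = 240.5 therm → 240.5 × €2.86 = €687.85
Heat pump: 19,000,000 BTU / 3412 = 5,569 kWh heat; / 2.26 = 2,464 kWh in → × €0.337 = €830.36
Difference = |€687.85 − €830.36| = €142.51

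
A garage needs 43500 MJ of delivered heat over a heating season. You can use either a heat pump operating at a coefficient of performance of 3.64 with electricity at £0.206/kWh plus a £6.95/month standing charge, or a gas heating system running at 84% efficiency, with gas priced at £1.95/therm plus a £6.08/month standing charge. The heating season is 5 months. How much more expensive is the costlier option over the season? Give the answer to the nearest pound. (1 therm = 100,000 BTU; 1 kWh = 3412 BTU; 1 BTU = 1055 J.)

Heat load = 43500 MJ = 43,500,000,000 J / 1055 = 41,232,227 BTU
Gas: input = 41,232,227 / 0.840 = 49,085,985 BTU = 490.9 therm → 490.9 × £1.95 = £957.18; + 5 × £6.08 standing = £987.58
Heat pump: 41,232,227 BTU / 3412 = 12,080 kWh heat; / 3.64 = 3,320 kWh in → × £0.206 = £683.90; + 5 × £6.95 standing = £718.65
Difference = |£987.58 − £718.65| = £268.93 ≈ £269

£269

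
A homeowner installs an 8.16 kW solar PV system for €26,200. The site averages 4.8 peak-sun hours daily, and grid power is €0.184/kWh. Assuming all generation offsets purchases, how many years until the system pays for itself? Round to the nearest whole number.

10 years

Daily generation = 8.16 kW × 4.8 h = 39.17 kWh
Annual generation = 39.17 × 365 = 14296 kWh
Annual savings = 14296 × €0.184 = €2,630.52
Payback = €26,200 / €2,630.52 = 9.96 years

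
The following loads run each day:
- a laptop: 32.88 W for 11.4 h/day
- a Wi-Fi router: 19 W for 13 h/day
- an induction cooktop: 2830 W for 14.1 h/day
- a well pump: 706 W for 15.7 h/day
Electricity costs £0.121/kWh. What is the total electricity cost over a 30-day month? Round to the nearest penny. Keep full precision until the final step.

laptop: 32.88 W × 11.4 h × 30 d = 11,245 Wh = 11.24 kWh
Wi-Fi router: 19 W × 13 h × 30 d = 7,410 Wh = 7.41 kWh
induction cooktop: 2830 W × 14.1 h × 30 d = 1,197,090 Wh = 1,197 kWh
well pump: 706 W × 15.7 h × 30 d = 332,526 Wh = 332.5 kWh
Total energy = 11.24 + 7.41 + 1,197 + 332.5 = 1,548 kWh
Cost = 1,548 kWh × £0.121 = £187.34

£187.34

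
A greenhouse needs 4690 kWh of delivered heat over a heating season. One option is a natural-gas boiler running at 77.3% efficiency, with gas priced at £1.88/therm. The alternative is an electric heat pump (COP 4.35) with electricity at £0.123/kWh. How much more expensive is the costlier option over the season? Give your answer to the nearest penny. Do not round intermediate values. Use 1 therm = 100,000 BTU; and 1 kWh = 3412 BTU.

Heat load = 4690 kWh × 3412 = 16,002,280 BTU
Gas: input = 16,002,280 / 0.773 = 20,701,527 BTU = 207 therm → 207 × £1.88 = £389.19
Heat pump: 16,002,280 BTU / 3412 = 4,690 kWh heat; / 4.35 = 1,078 kWh in → × £0.123 = £132.61
Difference = |£389.19 − £132.61| = £256.57

£256.57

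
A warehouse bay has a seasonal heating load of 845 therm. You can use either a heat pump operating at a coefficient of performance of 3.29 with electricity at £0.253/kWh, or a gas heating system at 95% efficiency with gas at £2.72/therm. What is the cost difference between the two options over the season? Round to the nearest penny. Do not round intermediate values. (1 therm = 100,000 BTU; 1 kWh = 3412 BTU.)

Heat load = 845 therm × 100,000 = 84,500,000 BTU
Gas: input = 84,500,000 / 0.95 = 88,947,368 BTU = 889.5 therm → 889.5 × £2.72 = £2,419.37
Heat pump: 84,500,000 BTU / 3412 = 24,770 kWh heat; / 3.29 = 7,528 kWh in → × £0.253 = £1,904.46
Difference = |£2,419.37 − £1,904.46| = £514.91

£514.91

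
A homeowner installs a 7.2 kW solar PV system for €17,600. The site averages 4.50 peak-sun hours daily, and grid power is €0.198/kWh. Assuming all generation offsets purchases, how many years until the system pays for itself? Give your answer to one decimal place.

Daily generation = 7.2 kW × 4.50 h = 32.4 kWh
Annual generation = 32.4 × 365 = 11826 kWh
Annual savings = 11826 × €0.198 = €2,341.55
Payback = €17,600 / €2,341.55 = 7.52 years

7.5 years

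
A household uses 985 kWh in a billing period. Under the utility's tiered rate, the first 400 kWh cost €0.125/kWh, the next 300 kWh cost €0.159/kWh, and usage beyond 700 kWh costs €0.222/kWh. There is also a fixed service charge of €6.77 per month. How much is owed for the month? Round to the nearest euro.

€168

First 400 kWh × €0.125 = €50.00
Next 300 kWh × €0.159 = €47.70
Remaining 285 kWh × €0.222 = €63.27
Energy charge = €160.97; + service €6.77 = €167.74 ≈ €168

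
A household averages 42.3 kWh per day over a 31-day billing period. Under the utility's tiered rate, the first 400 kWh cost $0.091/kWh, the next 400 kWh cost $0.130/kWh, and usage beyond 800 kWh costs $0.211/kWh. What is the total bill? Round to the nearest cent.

Usage = 42.3 kWh/day × 31 days = 1311.3 kWh
First 400 kWh × $0.091 = $36.40
Next 400 kWh × $0.130 = $52.00
Remaining 511.3 kWh × $0.211 = $107.88
Total = $196.28

$196.28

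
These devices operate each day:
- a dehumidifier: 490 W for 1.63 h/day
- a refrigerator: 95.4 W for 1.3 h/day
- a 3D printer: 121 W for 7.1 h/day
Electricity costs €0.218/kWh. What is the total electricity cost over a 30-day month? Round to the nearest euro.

€12

dehumidifier: 490 W × 1.63 h × 30 d = 23,961 Wh = 23.96 kWh
refrigerator: 95.4 W × 1.3 h × 30 d = 3,721 Wh = 3.721 kWh
3D printer: 121 W × 7.1 h × 30 d = 25,773 Wh = 25.77 kWh
Total energy = 23.96 + 3.721 + 25.77 = 53.45 kWh
Cost = 53.45 kWh × €0.218 = €11.65 ≈ €12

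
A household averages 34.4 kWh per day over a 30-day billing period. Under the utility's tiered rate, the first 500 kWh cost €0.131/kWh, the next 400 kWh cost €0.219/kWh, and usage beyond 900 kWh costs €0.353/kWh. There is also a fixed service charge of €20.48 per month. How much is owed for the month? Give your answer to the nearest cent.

€220.18

Usage = 34.4 kWh/day × 30 days = 1032 kWh
First 500 kWh × €0.131 = €65.50
Next 400 kWh × €0.219 = €87.60
Remaining 132 kWh × €0.353 = €46.60
Energy charge = €199.70; + service €20.48 = €220.18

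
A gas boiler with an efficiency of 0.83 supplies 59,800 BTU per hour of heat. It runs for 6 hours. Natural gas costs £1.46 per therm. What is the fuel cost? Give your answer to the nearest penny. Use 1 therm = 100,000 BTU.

Heat delivered = 59,800 BTU/h × 6 h = 358,800 BTU
Gas input = 358,800 / 0.83 = 432,289 BTU
= 432,289 / 100,000 = 4.323 therm
Cost = 4.323 × £1.46/therm = £6.31

£6.31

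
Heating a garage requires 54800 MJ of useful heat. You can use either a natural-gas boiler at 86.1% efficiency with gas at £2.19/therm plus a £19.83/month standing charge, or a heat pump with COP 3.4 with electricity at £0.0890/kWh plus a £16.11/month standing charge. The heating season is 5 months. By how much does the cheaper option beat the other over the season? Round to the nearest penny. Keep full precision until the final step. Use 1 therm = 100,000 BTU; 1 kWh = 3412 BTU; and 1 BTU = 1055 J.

Heat load = 54800 MJ = 54,800,000,000 J / 1055 = 51,943,128 BTU
Gas: input = 51,943,128 / 0.861 = 60,328,836 BTU = 603.3 therm → 603.3 × £2.19 = £1,321.20; + 5 × £19.83 standing = £1,420.35
Heat pump: 51,943,128 BTU / 3412 = 15,220 kWh heat; / 3.4 = 4,478 kWh in → × £0.0890 = £398.50; + 5 × £16.11 standing = £479.05
Difference = |£1,420.35 − £479.05| = £941.30

£941.30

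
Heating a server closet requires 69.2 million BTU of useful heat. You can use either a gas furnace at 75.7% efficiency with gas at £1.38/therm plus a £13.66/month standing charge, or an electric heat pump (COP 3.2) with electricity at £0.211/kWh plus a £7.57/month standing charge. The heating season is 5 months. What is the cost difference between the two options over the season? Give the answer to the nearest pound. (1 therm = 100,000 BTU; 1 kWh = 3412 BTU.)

Heat load = 69.2 × 10⁶ BTU = 69,200,000 BTU
Gas: input = 69,200,000 / 0.757 = 91,413,474 BTU = 914.1 therm → 914.1 × £1.38 = £1,261.51; + 5 × £13.66 standing = £1,329.81
Heat pump: 69,200,000 BTU / 3412 = 20,280 kWh heat; / 3.2 = 6,338 kWh in → × £0.211 = £1,337.30; + 5 × £7.57 standing = £1,375.15
Difference = |£1,329.81 − £1,375.15| = £45.35 ≈ £45

£45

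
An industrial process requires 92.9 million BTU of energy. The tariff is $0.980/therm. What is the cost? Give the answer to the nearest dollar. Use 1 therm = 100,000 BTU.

$910

92.9 million BTU × (10 therm/million BTU) = 929 therm
Cost = 929 therm × $0.980/therm = $910.42 ≈ $910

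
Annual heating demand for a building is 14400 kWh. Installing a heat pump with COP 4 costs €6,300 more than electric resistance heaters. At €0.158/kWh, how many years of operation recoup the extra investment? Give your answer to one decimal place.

3.7 years

Resistance: 14400 kWh × €0.158 = €2,275.20/yr
Heat pump: 14400 / 4 = 3600 kWh in → × €0.158 = €568.80/yr
Annual savings = €1,706.40
Payback = €6,300 / €1,706.40 = 3.69 years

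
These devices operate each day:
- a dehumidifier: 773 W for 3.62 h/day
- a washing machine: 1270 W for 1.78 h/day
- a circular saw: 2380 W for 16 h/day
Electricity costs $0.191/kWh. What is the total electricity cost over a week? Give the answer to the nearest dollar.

$58

dehumidifier: 773 W × 3.62 h × 7 d = 19,588 Wh = 19.59 kWh
washing machine: 1270 W × 1.78 h × 7 d = 15,824 Wh = 15.82 kWh
circular saw: 2380 W × 16 h × 7 d = 266,560 Wh = 266.6 kWh
Total energy = 19.59 + 15.82 + 266.6 = 302 kWh
Cost = 302 kWh × $0.191 = $57.68 ≈ $58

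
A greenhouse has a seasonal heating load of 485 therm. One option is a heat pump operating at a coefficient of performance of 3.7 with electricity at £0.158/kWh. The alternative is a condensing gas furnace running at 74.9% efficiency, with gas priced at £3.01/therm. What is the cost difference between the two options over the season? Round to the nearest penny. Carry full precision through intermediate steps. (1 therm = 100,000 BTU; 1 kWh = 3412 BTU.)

Heat load = 485 therm × 100,000 = 48,500,000 BTU
Gas: input = 48,500,000 / 0.749 = 64,753,004 BTU = 647.5 therm → 647.5 × £3.01 = £1,949.07
Heat pump: 48,500,000 BTU / 3412 = 14,210 kWh heat; / 3.7 = 3,842 kWh in → × £0.158 = £607.00
Difference = |£1,949.07 − £607.00| = £1,342.07

£1342.07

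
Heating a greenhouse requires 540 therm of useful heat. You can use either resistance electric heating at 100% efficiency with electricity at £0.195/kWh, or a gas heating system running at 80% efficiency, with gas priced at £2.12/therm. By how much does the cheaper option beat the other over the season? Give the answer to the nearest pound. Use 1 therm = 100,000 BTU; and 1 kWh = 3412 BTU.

Heat load = 540 therm × 100,000 = 54,000,000 BTU
Gas: input = 54,000,000 / 0.80 = 67,500,000 BTU = 675 therm → 675 × £2.12 = £1,431.00
Electric: 54,000,000 BTU / 3412 = 15,830 kWh → × £0.195 = £3,086.17
Difference = |£1,431.00 − £3,086.17| = £1,655.17 ≈ £1655

£1655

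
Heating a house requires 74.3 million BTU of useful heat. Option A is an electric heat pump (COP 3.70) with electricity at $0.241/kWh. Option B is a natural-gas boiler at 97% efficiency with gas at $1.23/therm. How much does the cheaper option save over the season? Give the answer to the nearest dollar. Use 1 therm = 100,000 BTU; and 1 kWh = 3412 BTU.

Heat load = 74.3 × 10⁶ BTU = 74,300,000 BTU
Gas: input = 74,300,000 / 0.97 = 76,597,938 BTU = 766 therm → 766 × $1.23 = $942.15
Heat pump: 74,300,000 BTU / 3412 = 21,780 kWh heat; / 3.70 = 5,885 kWh in → × $0.241 = $1,418.39
Difference = |$942.15 − $1,418.39| = $476.23 ≈ $476

$476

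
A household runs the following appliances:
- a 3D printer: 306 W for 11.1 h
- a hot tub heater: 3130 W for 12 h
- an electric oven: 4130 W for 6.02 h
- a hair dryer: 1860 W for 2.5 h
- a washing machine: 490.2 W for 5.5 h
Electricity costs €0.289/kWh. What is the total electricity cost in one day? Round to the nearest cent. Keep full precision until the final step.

3D printer: 306 W × 11.1 h = 3,397 Wh = 3.397 kWh
hot tub heater: 3130 W × 12 h = 37,560 Wh = 37.56 kWh
electric oven: 4130 W × 6.02 h = 24,863 Wh = 24.86 kWh
hair dryer: 1860 W × 2.5 h = 4,650 Wh = 4.65 kWh
washing machine: 490.2 W × 5.5 h = 2,696 Wh = 2.696 kWh
Total energy = 3.397 + 37.56 + 24.86 + 4.65 + 2.696 = 73.17 kWh
Cost = 73.17 kWh × €0.289 = €21.14

€21.14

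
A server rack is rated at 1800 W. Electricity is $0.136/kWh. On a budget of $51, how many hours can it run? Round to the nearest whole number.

208 h

Energy budget = $51 / $0.136 per kWh = 375 kWh = 375,000 Wh
Runtime = 375,000 Wh / 1800 W = 208.3 h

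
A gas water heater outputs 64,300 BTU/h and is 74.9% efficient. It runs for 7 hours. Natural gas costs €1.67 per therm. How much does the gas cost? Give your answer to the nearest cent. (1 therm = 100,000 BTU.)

€10.04

Heat delivered = 64,300 BTU/h × 7 h = 450,100 BTU
Gas input = 450,100 / 0.749 = 600,935 BTU
= 600,935 / 100,000 = 6.009 therm
Cost = 6.009 × €1.67/therm = €10.04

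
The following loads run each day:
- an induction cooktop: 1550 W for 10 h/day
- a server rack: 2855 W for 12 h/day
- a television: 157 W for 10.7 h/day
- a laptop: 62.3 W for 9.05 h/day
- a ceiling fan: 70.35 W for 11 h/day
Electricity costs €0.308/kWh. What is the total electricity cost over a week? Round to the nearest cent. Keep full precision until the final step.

€113.79

induction cooktop: 1550 W × 10 h × 7 d = 108,500 Wh = 108.5 kWh
server rack: 2855 W × 12 h × 7 d = 239,820 Wh = 239.8 kWh
television: 157 W × 10.7 h × 7 d = 11,759 Wh = 11.76 kWh
laptop: 62.3 W × 9.05 h × 7 d = 3,947 Wh = 3.947 kWh
ceiling fan: 70.35 W × 11 h × 7 d = 5,417 Wh = 5.417 kWh
Total energy = 108.5 + 239.8 + 11.76 + 3.947 + 5.417 = 369.4 kWh
Cost = 369.4 kWh × €0.308 = €113.79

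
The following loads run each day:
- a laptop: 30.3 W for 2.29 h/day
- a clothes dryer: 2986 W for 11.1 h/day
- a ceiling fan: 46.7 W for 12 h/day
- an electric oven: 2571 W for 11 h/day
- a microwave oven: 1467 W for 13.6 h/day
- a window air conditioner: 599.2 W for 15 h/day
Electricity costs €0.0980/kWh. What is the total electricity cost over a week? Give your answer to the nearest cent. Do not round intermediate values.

laptop: 30.3 W × 2.29 h × 7 d = 486 Wh = 0.4857 kWh
clothes dryer: 2986 W × 11.1 h × 7 d = 232,012 Wh = 232 kWh
ceiling fan: 46.7 W × 12 h × 7 d = 3,923 Wh = 3.923 kWh
electric oven: 2571 W × 11 h × 7 d = 197,967 Wh = 198 kWh
microwave oven: 1467 W × 13.6 h × 7 d = 139,658 Wh = 139.7 kWh
window air conditioner: 599.2 W × 15 h × 7 d = 62,916 Wh = 62.92 kWh
Total energy = 0.4857 + 232 + 3.923 + 198 + 139.7 + 62.92 = 637 kWh
Cost = 637 kWh × €0.0980 = €62.42

€62.42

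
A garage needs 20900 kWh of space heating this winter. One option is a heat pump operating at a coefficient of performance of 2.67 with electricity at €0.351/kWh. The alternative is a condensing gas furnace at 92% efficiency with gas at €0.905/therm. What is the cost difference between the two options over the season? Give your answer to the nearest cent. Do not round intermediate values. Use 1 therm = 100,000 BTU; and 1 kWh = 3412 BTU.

€2046.05

Heat load = 20900 kWh × 3412 = 71,310,800 BTU
Gas: input = 71,310,800 / 0.920 = 77,511,739 BTU = 775.1 therm → 775.1 × €0.905 = €701.48
Heat pump: 71,310,800 BTU / 3412 = 20,900 kWh heat; / 2.67 = 7,828 kWh in → × €0.351 = €2,747.53
Difference = |€701.48 − €2,747.53| = €2,046.05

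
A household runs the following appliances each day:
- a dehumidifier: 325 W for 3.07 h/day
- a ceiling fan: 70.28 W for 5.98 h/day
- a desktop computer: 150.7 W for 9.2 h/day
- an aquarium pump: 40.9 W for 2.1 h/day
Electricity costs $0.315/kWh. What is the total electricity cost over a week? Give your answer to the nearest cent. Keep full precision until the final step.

$6.37

dehumidifier: 325 W × 3.07 h × 7 d = 6,984 Wh = 6.984 kWh
ceiling fan: 70.28 W × 5.98 h × 7 d = 2,942 Wh = 2.942 kWh
desktop computer: 150.7 W × 9.2 h × 7 d = 9,705 Wh = 9.705 kWh
aquarium pump: 40.9 W × 2.1 h × 7 d = 601 Wh = 0.6012 kWh
Total energy = 6.984 + 2.942 + 9.705 + 0.6012 = 20.23 kWh
Cost = 20.23 kWh × $0.315 = $6.37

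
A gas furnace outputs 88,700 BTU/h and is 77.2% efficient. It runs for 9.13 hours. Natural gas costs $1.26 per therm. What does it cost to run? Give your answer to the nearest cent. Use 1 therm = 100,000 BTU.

$13.22

Heat delivered = 88,700 BTU/h × 9.13 h = 809,831 BTU
Gas input = 809,831 / 0.772 = 1,049,004 BTU
= 1,049,004 / 100,000 = 10.49 therm
Cost = 10.49 × $1.26/therm = $13.22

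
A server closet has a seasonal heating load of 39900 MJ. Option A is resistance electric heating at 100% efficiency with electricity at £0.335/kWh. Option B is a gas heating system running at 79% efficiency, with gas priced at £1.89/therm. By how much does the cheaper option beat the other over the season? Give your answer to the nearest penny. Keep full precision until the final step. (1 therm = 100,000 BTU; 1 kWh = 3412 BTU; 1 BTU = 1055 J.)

Heat load = 39900 MJ = 39,900,000,000 J / 1055 = 37,819,905 BTU
Gas: input = 37,819,905 / 0.790 = 47,873,298 BTU = 478.7 therm → 478.7 × £1.89 = £904.81
Electric: 37,819,905 BTU / 3412 = 11,080 kWh → × £0.335 = £3,713.27
Difference = |£904.81 − £3,713.27| = £2,808.46

£2808.46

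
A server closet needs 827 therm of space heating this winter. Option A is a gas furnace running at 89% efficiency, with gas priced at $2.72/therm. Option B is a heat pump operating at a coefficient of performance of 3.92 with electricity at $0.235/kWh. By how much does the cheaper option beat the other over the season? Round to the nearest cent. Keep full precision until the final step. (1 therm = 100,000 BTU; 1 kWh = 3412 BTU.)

Heat load = 827 therm × 100,000 = 82,700,000 BTU
Gas: input = 82,700,000 / 0.89 = 92,921,348 BTU = 929.2 therm → 929.2 × $2.72 = $2,527.46
Heat pump: 82,700,000 BTU / 3412 = 24,240 kWh heat; / 3.92 = 6,183 kWh in → × $0.235 = $1,453.04
Difference = |$2,527.46 − $1,453.04| = $1,074.42

$1074.42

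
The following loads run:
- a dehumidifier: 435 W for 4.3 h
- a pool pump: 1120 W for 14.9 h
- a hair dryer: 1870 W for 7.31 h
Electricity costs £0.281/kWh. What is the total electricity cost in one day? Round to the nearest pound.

£9

dehumidifier: 435 W × 4.3 h = 1,870 Wh = 1.871 kWh
pool pump: 1120 W × 14.9 h = 16,688 Wh = 16.69 kWh
hair dryer: 1870 W × 7.31 h = 13,670 Wh = 13.67 kWh
Total energy = 1.871 + 16.69 + 13.67 = 32.23 kWh
Cost = 32.23 kWh × £0.281 = £9.06 ≈ £9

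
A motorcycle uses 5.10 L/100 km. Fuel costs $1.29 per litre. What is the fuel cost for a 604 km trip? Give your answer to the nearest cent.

$39.74

Fuel = 5.10 L/100 km × 604 km / 100 = 30.8 L
Cost = 30.8 L × $1.29/L = $39.74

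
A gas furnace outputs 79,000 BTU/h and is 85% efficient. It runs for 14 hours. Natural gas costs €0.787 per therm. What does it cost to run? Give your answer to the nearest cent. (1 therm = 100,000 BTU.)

Heat delivered = 79,000 BTU/h × 14 h = 1,106,000 BTU
Gas input = 1,106,000 / 0.85 = 1,301,176 BTU
= 1,301,176 / 100,000 = 13.01 therm
Cost = 13.01 × €0.787/therm = €10.24

€10.24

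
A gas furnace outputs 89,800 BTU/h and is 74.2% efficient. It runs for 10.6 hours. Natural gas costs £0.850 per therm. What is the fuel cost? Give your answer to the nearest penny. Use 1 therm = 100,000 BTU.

Heat delivered = 89,800 BTU/h × 10.6 h = 951,880 BTU
Gas input = 951,880 / 0.742 = 1,282,857 BTU
= 1,282,857 / 100,000 = 12.83 therm
Cost = 12.83 × £0.850/therm = £10.90

£10.90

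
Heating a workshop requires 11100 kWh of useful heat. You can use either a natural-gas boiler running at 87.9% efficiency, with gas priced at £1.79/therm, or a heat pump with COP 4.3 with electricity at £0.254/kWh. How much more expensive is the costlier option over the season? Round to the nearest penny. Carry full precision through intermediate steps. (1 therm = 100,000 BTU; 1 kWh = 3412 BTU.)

Heat load = 11100 kWh × 3412 = 37,873,200 BTU
Gas: input = 37,873,200 / 0.879 = 43,086,689 BTU = 430.9 therm → 430.9 × £1.79 = £771.25
Heat pump: 37,873,200 BTU / 3412 = 11,100 kWh heat; / 4.3 = 2,581 kWh in → × £0.254 = £655.67
Difference = |£771.25 − £655.67| = £115.58

£115.58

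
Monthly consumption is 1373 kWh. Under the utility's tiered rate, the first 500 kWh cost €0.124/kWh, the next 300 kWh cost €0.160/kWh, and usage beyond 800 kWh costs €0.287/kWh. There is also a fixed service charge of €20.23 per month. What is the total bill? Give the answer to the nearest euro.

€295

First 500 kWh × €0.124 = €62.00
Next 300 kWh × €0.160 = €48.00
Remaining 573 kWh × €0.287 = €164.45
Energy charge = €274.45; + service €20.23 = €294.68 ≈ €295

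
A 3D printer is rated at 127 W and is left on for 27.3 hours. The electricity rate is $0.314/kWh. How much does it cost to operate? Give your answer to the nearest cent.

Energy = 127 W × 27.3 h = 3,467 Wh = 3.467 kWh
Cost = 3.467 kWh × $0.314/kWh = $1.09

$1.09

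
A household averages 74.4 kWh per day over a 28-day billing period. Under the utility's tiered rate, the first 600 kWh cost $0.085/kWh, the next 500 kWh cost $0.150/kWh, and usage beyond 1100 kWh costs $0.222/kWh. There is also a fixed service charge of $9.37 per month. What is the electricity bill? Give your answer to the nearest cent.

$353.64

Usage = 74.4 kWh/day × 28 days = 2083.2 kWh
First 600 kWh × $0.085 = $51.00
Next 500 kWh × $0.150 = $75.00
Remaining 983.2 kWh × $0.222 = $218.27
Energy charge = $344.27; + service $9.37 = $353.64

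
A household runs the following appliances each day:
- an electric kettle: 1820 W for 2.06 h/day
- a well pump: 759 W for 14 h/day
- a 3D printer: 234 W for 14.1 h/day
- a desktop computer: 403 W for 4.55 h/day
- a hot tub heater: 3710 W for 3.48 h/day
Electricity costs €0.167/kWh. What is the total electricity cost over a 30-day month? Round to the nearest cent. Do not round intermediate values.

€162.42

electric kettle: 1820 W × 2.06 h × 30 d = 112,476 Wh = 112.5 kWh
well pump: 759 W × 14 h × 30 d = 318,780 Wh = 318.8 kWh
3D printer: 234 W × 14.1 h × 30 d = 98,982 Wh = 98.98 kWh
desktop computer: 403 W × 4.55 h × 30 d = 55,009 Wh = 55.01 kWh
hot tub heater: 3710 W × 3.48 h × 30 d = 387,324 Wh = 387.3 kWh
Total energy = 112.5 + 318.8 + 98.98 + 55.01 + 387.3 = 972.6 kWh
Cost = 972.6 kWh × €0.167 = €162.42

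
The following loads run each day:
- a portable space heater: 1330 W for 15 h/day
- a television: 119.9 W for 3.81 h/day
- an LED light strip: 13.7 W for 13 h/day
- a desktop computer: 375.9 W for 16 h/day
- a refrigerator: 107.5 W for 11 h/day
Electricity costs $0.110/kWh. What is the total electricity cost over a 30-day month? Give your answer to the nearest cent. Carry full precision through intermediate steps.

$91.68

portable space heater: 1330 W × 15 h × 30 d = 598,500 Wh = 598.5 kWh
television: 119.9 W × 3.81 h × 30 d = 13,705 Wh = 13.7 kWh
LED light strip: 13.7 W × 13 h × 30 d = 5,343 Wh = 5.343 kWh
desktop computer: 375.9 W × 16 h × 30 d = 180,432 Wh = 180.4 kWh
refrigerator: 107.5 W × 11 h × 30 d = 35,475 Wh = 35.48 kWh
Total energy = 598.5 + 13.7 + 5.343 + 180.4 + 35.48 = 833.5 kWh
Cost = 833.5 kWh × $0.110 = $91.68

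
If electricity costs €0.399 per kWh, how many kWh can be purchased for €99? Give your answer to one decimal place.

€99 / €0.399 per kWh = 248.1 kWh

248.1 kWh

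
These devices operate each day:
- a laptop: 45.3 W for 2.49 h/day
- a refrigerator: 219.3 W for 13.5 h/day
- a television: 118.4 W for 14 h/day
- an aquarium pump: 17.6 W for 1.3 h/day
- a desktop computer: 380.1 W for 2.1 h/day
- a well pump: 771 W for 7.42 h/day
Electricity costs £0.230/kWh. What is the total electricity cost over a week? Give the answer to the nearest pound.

£18

laptop: 45.3 W × 2.49 h × 7 d = 790 Wh = 0.7896 kWh
refrigerator: 219.3 W × 13.5 h × 7 d = 20,724 Wh = 20.72 kWh
television: 118.4 W × 14 h × 7 d = 11,603 Wh = 11.6 kWh
aquarium pump: 17.6 W × 1.3 h × 7 d = 160 Wh = 0.1602 kWh
desktop computer: 380.1 W × 2.1 h × 7 d = 5,587 Wh = 5.587 kWh
well pump: 771 W × 7.42 h × 7 d = 40,046 Wh = 40.05 kWh
Total energy = 0.7896 + 20.72 + 11.6 + 0.1602 + 5.587 + 40.05 = 78.91 kWh
Cost = 78.91 kWh × £0.230 = £18.15 ≈ £18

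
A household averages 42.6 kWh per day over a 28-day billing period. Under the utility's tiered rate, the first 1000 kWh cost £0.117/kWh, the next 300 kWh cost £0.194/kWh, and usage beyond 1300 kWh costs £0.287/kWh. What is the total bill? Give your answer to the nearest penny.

Usage = 42.6 kWh/day × 28 days = 1192.8 kWh
First 1000 kWh × £0.117 = £117.00
Next 192.8 kWh × £0.194 = £37.40
Remaining tier: 0 kWh (not reached)
Total = £154.40

£154.40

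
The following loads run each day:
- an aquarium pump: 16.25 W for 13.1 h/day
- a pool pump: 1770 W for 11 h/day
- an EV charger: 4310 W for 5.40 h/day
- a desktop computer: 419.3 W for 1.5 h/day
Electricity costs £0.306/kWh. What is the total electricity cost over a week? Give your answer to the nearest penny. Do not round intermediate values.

£93.36

aquarium pump: 16.25 W × 13.1 h × 7 d = 1,490 Wh = 1.49 kWh
pool pump: 1770 W × 11 h × 7 d = 136,290 Wh = 136.3 kWh
EV charger: 4310 W × 5.40 h × 7 d = 162,918 Wh = 162.9 kWh
desktop computer: 419.3 W × 1.5 h × 7 d = 4,403 Wh = 4.403 kWh
Total energy = 1.49 + 136.3 + 162.9 + 4.403 = 305.1 kWh
Cost = 305.1 kWh × £0.306 = £93.36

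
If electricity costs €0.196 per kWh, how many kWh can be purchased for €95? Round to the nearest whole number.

€95 / €0.196 per kWh = 484.7 kWh

485 kWh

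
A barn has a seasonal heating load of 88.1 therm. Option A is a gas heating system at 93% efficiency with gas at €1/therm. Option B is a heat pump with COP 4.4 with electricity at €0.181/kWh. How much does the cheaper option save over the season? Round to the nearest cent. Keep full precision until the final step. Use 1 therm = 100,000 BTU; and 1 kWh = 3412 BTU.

€11.49

Heat load = 88.1 therm × 100,000 = 8,810,000 BTU
Gas: input = 8,810,000 / 0.930 = 9,473,118 BTU = 94.73 therm → 94.73 × €1 = €94.73
Heat pump: 8,810,000 BTU / 3412 = 2,582 kWh heat; / 4.4 = 586.8 kWh in → × €0.181 = €106.22
Difference = |€94.73 − €106.22| = €11.49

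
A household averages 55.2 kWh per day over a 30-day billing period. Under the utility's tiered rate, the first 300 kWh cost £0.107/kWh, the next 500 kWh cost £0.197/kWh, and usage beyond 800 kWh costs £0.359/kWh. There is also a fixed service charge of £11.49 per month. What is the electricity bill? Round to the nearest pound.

Usage = 55.2 kWh/day × 30 days = 1656 kWh
First 300 kWh × £0.107 = £32.10
Next 500 kWh × £0.197 = £98.50
Remaining 856 kWh × £0.359 = £307.30
Energy charge = £437.90; + service £11.49 = £449.39 ≈ £449

£449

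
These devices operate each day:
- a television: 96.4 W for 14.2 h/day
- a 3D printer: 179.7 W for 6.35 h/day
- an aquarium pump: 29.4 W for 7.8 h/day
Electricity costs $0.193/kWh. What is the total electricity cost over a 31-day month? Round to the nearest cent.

$16.39

television: 96.4 W × 14.2 h × 31 d = 42,435 Wh = 42.44 kWh
3D printer: 179.7 W × 6.35 h × 31 d = 35,374 Wh = 35.37 kWh
aquarium pump: 29.4 W × 7.8 h × 31 d = 7,109 Wh = 7.109 kWh
Total energy = 42.44 + 35.37 + 7.109 = 84.92 kWh
Cost = 84.92 kWh × $0.193 = $16.39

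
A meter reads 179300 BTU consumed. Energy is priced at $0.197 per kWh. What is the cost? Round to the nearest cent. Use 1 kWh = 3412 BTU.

$10.35

179300 BTU × (0.00029308 kWh/BTU) = 52.55 kWh
Cost = 52.55 kWh × $0.197/kWh = $10.35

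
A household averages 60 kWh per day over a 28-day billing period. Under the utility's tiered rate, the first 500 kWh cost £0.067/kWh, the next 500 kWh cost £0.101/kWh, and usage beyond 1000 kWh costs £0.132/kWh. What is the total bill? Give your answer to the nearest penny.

£173.76

Usage = 60 kWh/day × 28 days = 1680 kWh
First 500 kWh × £0.067 = £33.50
Next 500 kWh × £0.101 = £50.50
Remaining 680 kWh × £0.132 = £89.76
Total = £173.76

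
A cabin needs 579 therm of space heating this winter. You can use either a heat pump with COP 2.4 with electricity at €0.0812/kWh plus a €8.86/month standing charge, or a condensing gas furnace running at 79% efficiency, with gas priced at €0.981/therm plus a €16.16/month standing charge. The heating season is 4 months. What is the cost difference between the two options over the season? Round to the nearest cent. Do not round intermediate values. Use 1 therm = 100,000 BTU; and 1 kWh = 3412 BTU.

Heat load = 579 therm × 100,000 = 57,900,000 BTU
Gas: input = 57,900,000 / 0.79 = 73,291,139 BTU = 732.9 therm → 732.9 × €0.981 = €718.99; + 4 × €16.16 standing = €783.63
Heat pump: 57,900,000 BTU / 3412 = 16,970 kWh heat; / 2.4 = 7,071 kWh in → × €0.0812 = €574.14; + 4 × €8.86 standing = €609.58
Difference = |€783.63 − €609.58| = €174.05

€174.05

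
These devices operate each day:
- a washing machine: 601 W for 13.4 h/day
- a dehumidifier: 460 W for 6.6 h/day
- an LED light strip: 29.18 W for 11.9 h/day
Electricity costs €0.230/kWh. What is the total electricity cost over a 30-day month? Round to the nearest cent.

€78.91

washing machine: 601 W × 13.4 h × 30 d = 241,602 Wh = 241.6 kWh
dehumidifier: 460 W × 6.6 h × 30 d = 91,080 Wh = 91.08 kWh
LED light strip: 29.18 W × 11.9 h × 30 d = 10,417 Wh = 10.42 kWh
Total energy = 241.6 + 91.08 + 10.42 = 343.1 kWh
Cost = 343.1 kWh × €0.230 = €78.91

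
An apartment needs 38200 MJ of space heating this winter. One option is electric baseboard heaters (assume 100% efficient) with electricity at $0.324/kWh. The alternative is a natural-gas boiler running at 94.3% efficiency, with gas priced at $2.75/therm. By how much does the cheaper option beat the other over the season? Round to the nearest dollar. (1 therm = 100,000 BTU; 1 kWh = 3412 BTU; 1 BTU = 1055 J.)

Heat load = 38200 MJ = 38,200,000,000 J / 1055 = 36,208,531 BTU
Gas: input = 36,208,531 / 0.943 = 38,397,169 BTU = 384 therm → 384 × $2.75 = $1,055.92
Electric: 36,208,531 BTU / 3412 = 10,610 kWh → × $0.324 = $3,438.32
Difference = |$1,055.92 − $3,438.32| = $2,382.40 ≈ $2382

$2382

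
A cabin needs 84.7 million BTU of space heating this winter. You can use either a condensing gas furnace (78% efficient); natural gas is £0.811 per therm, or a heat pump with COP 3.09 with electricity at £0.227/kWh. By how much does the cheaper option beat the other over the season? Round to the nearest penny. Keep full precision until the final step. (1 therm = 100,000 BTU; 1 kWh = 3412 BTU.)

Heat load = 84.7 × 10⁶ BTU = 84,700,000 BTU
Gas: input = 84,700,000 / 0.78 = 108,589,744 BTU = 1,086 therm → 1,086 × £0.811 = £880.66
Heat pump: 84,700,000 BTU / 3412 = 24,820 kWh heat; / 3.09 = 8,034 kWh in → × £0.227 = £1,823.65
Difference = |£880.66 − £1,823.65| = £942.99

£942.99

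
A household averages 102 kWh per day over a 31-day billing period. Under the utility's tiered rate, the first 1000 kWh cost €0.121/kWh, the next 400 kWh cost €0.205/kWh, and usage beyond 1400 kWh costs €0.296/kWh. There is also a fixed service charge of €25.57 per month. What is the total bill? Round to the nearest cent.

Usage = 102 kWh/day × 31 days = 3162 kWh
First 1000 kWh × €0.121 = €121.00
Next 400 kWh × €0.205 = €82.00
Remaining 1762 kWh × €0.296 = €521.55
Energy charge = €724.55; + service €25.57 = €750.12

€750.12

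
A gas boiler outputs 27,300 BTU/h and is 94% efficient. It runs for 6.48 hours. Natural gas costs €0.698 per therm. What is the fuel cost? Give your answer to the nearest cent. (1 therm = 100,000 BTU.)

Heat delivered = 27,300 BTU/h × 6.48 h = 176,904 BTU
Gas input = 176,904 / 0.94 = 188,196 BTU
= 188,196 / 100,000 = 1.882 therm
Cost = 1.882 × €0.698/therm = €1.31

€1.31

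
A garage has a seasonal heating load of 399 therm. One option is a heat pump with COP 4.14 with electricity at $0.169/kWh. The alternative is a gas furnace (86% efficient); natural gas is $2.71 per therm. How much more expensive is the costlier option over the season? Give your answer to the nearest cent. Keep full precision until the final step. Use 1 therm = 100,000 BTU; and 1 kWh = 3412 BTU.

Heat load = 399 therm × 100,000 = 39,900,000 BTU
Gas: input = 39,900,000 / 0.86 = 46,395,349 BTU = 464 therm → 464 × $2.71 = $1,257.31
Heat pump: 39,900,000 BTU / 3412 = 11,690 kWh heat; / 4.14 = 2,825 kWh in → × $0.169 = $477.36
Difference = |$1,257.31 − $477.36| = $779.95

$779.95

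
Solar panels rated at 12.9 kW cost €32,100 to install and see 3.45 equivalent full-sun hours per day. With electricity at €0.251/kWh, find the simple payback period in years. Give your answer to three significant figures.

Daily generation = 12.9 kW × 3.45 h = 44.51 kWh
Annual generation = 44.51 × 365 = 16244 kWh
Annual savings = 16244 × €0.251 = €4,077.33
Payback = €32,100 / €4,077.33 = 7.87 years

7.87 years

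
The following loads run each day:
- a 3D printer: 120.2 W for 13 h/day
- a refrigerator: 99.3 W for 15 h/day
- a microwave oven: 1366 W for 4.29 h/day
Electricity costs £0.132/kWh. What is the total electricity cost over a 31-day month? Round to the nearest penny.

£36.47

3D printer: 120.2 W × 13 h × 31 d = 48,441 Wh = 48.44 kWh
refrigerator: 99.3 W × 15 h × 31 d = 46,174 Wh = 46.17 kWh
microwave oven: 1366 W × 4.29 h × 31 d = 181,664 Wh = 181.7 kWh
Total energy = 48.44 + 46.17 + 181.7 = 276.3 kWh
Cost = 276.3 kWh × £0.132 = £36.47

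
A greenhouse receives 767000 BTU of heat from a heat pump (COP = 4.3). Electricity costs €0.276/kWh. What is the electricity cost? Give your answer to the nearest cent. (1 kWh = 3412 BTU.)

€14.43

Heat delivered = 767,000 BTU / 3412 = 224.8 kWh
Electrical input = 224.8 kWh / 4.3 = 52.28 kWh
Cost = 52.28 × €0.276/kWh = €14.43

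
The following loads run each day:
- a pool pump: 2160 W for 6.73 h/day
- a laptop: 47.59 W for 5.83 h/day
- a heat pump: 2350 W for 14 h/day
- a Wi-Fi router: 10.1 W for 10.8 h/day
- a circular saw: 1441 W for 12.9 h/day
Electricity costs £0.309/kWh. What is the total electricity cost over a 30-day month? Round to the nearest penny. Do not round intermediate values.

pool pump: 2160 W × 6.73 h × 30 d = 436,104 Wh = 436.1 kWh
laptop: 47.59 W × 5.83 h × 30 d = 8,323 Wh = 8.323 kWh
heat pump: 2350 W × 14 h × 30 d = 987,000 Wh = 987 kWh
Wi-Fi router: 10.1 W × 10.8 h × 30 d = 3,272 Wh = 3.272 kWh
circular saw: 1441 W × 12.9 h × 30 d = 557,667 Wh = 557.7 kWh
Total energy = 436.1 + 8.323 + 987 + 3.272 + 557.7 = 1,992 kWh
Cost = 1,992 kWh × £0.309 = £615.64

£615.64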